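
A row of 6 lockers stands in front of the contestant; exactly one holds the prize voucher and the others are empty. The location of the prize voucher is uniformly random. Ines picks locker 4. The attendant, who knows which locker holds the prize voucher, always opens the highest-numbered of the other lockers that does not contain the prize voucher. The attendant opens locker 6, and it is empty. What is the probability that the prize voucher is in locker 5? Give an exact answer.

1/5

Consider each possible location of the prize voucher in turn.
If it is in any of lockers 1, 2, 3, 4, and 5 (prior 1/6 each): locker 6 is the highest-numbered option available, probability 1; weight (1/6)·1 = 1/6 each.
If it is in locker 6 (prior 1/6): the attendant opened locker 6, so this case is ruled out; weight (1/6)·0 = 0.
The weights sum to 5/6.
So P(the prize voucher in locker 5 | the attendant opened locker 6) = (1/6) / (5/6) = 1/5.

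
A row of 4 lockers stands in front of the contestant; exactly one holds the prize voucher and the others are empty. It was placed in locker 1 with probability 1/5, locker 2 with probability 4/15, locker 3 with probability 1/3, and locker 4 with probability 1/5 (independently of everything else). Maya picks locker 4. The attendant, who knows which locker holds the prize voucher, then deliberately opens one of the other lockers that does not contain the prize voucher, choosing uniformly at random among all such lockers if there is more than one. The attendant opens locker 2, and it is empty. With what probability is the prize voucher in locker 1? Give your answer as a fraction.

3/10

Apply Bayes' rule, conditioning on where the prize voucher actually is.
If it is in locker 1 (prior 1/5): the attendant has 2 equally likely choices, so probability 1/2; weight (1/5)·(1/2) = 1/10.
If it is in locker 2 (prior 4/15): the attendant opened locker 2, so this case is ruled out; weight (4/15)·0 = 0.
If it is in locker 3 (prior 1/3): the attendant has 2 equally likely choices, so probability 1/2; weight (1/3)·(1/2) = 1/6.
If it is in locker 4 (prior 1/5): the attendant has 3 equally likely choices, so probability 1/3; weight (1/5)·(1/3) = 1/15.
The weights sum to 1/3.
So P(the prize voucher in locker 1 | the attendant opened locker 2) = (1/10) / (1/3) = 3/10.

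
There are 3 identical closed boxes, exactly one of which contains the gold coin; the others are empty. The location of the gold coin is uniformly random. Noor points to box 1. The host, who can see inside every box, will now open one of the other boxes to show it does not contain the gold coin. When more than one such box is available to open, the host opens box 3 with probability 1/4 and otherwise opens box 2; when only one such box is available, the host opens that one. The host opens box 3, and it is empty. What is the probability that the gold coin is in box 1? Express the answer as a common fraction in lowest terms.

1/5

Condition on the true location of the gold coin.
If it is in box 1 (prior 1/3): box 3 is available, opened with probability 1/4; weight (1/3)·(1/4) = 1/12.
If it is in box 2 (prior 1/3): only box 3 is available, probability 1; weight (1/3)·1 = 1/3.
If it is in box 3 (prior 1/3): the host opened box 3, so this case is ruled out; weight (1/3)·0 = 0.
The weights sum to 5/12.
So P(the gold coin in box 1 | the host opened box 3) = (1/12) / (5/12) = 1/5.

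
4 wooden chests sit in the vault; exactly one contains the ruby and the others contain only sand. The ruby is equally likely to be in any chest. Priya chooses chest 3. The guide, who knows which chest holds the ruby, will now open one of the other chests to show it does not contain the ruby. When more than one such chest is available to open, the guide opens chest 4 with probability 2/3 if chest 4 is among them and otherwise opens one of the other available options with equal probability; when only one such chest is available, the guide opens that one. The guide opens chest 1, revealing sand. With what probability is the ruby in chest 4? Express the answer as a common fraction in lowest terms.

1/2

Apply Bayes' rule, conditioning on where the ruby actually is.
If it is in chest 1 (prior 1/4): the guide opened chest 1, so this case is ruled out; weight (1/4)·0 = 0.
If it is in chest 2 (prior 1/4): chest 4 is available but not opened, probability 1/3; weight (1/4)·(1/3) = 1/12.
If it is in chest 3 (prior 1/4): chest 4 is available but not opened; chest 1 gets probability (1 − 2/3)/2 = 1/6; weight (1/4)·(1/6) = 1/24.
If it is in chest 4 (prior 1/4): chest 4 holds the prize so is unavailable; the guide chooses uniformly among the 2 others, probability 1/2; weight (1/4)·(1/2) = 1/8.
The weights sum to 1/4.
So P(the ruby in chest 4 | the guide opened chest 1) = (1/8) / (1/4) = 1/2.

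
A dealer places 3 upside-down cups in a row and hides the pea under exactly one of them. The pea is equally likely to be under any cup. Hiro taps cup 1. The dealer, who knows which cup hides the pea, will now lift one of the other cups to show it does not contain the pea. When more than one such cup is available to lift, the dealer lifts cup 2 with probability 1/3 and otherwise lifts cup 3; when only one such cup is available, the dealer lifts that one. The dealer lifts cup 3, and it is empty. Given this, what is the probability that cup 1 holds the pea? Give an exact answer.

Apply Bayes' rule, conditioning on where the pea actually is.
If it is under cup 1 (prior 1/3): cup 2 is available but not opened, probability 2/3; weight (1/3)·(2/3) = 2/9.
If it is under cup 2 (prior 1/3): only cup 3 is available, probability 1; weight (1/3)·1 = 1/3.
If it is under cup 3 (prior 1/3): the dealer opened cup 3, so this case is ruled out; weight (1/3)·0 = 0.
The weights sum to 5/9.
So P(the pea under cup 1 | the dealer opened cup 3) = (2/9) / (5/9) = 2/5.

2/5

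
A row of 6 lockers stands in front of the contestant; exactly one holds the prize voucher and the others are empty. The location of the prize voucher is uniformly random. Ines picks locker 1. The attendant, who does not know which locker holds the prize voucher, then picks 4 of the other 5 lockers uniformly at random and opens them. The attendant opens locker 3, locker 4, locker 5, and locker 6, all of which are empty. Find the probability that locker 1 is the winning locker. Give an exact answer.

Condition on the true location of the prize voucher.
If it is in either of lockers 1 and 2 (prior 1/6 each): the attendant picks exactly this set with probability 1/5 regardless, and none is the prize; weight (1/6)·(1/5) = 1/30 each.
If it is in any of lockers 3, 4, 5, and 6 (prior 1/6 each): that locker was opened and seen not to hold the prize — ruled out; weight (1/6)·0 = 0 each.
The weights sum to 1/15.
So P(the prize voucher in locker 1 | the attendant opened locker 3, locker 4, locker 5, and locker 6) = (1/30) / (1/15) = 1/2.

1/2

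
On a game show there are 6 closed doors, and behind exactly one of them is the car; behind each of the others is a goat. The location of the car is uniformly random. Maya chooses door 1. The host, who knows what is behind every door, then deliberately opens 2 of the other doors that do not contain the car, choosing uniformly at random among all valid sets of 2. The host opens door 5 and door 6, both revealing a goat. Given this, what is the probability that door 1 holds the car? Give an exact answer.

Apply Bayes' rule, conditioning on where the car actually is.
If it is behind door 1 (prior 1/6): the host has 10 equally likely choices, so probability 1/10; weight (1/6)·(1/10) = 1/60.
If it is behind any of doors 2, 3, and 4 (prior 1/6 each): the host has 6 equally likely choices, so probability 1/6; weight (1/6)·(1/6) = 1/36 each.
If it is behind either of doors 5 and 6 (prior 1/6 each): that door was opened and seen not to hold the prize — ruled out; weight (1/6)·0 = 0 each.
The weights sum to 1/10.
So P(the car behind door 1 | the host opened door 5 and door 6) = (1/60) / (1/10) = 1/6.

1/6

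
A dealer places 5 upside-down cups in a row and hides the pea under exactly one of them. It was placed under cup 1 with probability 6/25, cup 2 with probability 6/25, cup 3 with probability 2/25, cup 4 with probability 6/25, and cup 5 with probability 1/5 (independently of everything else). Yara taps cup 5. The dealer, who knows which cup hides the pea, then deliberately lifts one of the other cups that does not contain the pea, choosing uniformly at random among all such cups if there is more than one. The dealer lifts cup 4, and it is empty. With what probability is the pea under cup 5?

15/71

Condition on the true location of the pea.
If it is under either of cups 1 and 2 (prior 6/25 each): the dealer has 3 equally likely choices, so probability 1/3; weight (6/25)·(1/3) = 2/25 each.
If it is under cup 3 (prior 2/25): the dealer has 3 equally likely choices, so probability 1/3; weight (2/25)·(1/3) = 2/75.
If it is under cup 4 (prior 6/25): the dealer opened cup 4, so this case is ruled out; weight (6/25)·0 = 0.
If it is under cup 5 (prior 1/5): the dealer has 4 equally likely choices, so probability 1/4; weight (1/5)·(1/4) = 1/20.
The weights sum to 71/300.
So P(the pea under cup 5 | the dealer opened cup 4) = (1/20) / (71/300) = 15/71.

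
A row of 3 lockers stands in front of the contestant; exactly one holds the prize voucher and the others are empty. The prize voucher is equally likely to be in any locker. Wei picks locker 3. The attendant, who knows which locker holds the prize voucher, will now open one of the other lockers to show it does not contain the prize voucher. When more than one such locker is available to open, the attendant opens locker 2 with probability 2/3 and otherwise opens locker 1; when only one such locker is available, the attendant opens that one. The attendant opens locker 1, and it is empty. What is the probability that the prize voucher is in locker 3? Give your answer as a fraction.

1/4

Condition on the true location of the prize voucher.
If it is in locker 1 (prior 1/3): the attendant opened locker 1, so this case is ruled out; weight (1/3)·0 = 0.
If it is in locker 2 (prior 1/3): only locker 1 is available, probability 1; weight (1/3)·1 = 1/3.
If it is in locker 3 (prior 1/3): locker 2 is available but not opened, probability 1/3; weight (1/3)·(1/3) = 1/9.
The weights sum to 4/9.
So P(the prize voucher in locker 3 | the attendant opened locker 1) = (1/9) / (4/9) = 1/4.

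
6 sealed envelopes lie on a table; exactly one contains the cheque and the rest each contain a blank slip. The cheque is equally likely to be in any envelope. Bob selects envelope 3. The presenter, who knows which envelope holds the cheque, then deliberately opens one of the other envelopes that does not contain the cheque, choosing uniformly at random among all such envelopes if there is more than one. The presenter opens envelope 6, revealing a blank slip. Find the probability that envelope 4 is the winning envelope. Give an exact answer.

5/24

Apply Bayes' rule, conditioning on where the cheque actually is.
If it is in any of envelopes 1, 2, 4, and 5 (prior 1/6 each): the presenter has 4 equally likely choices, so probability 1/4; weight (1/6)·(1/4) = 1/24 each.
If it is in envelope 3 (prior 1/6): the presenter has 5 equally likely choices, so probability 1/5; weight (1/6)·(1/5) = 1/30.
If it is in envelope 6 (prior 1/6): the presenter opened envelope 6, so this case is ruled out; weight (1/6)·0 = 0.
The weights sum to 1/5.
So P(the cheque in envelope 4 | the presenter opened envelope 6) = (1/24) / (1/5) = 5/24.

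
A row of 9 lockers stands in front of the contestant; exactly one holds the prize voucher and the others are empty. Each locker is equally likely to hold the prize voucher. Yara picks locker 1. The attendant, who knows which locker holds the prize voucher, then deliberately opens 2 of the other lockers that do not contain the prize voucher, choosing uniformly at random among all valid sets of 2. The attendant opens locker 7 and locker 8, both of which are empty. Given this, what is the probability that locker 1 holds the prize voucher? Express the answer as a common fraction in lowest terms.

Apply Bayes' rule, conditioning on where the prize voucher actually is.
If it is in locker 1 (prior 1/9): the attendant has 28 equally likely choices, so probability 1/28; weight (1/9)·(1/28) = 1/252.
If it is in any of lockers 2, 3, 4, 5, 6, and 9 (prior 1/9 each): the attendant has 21 equally likely choices, so probability 1/21; weight (1/9)·(1/21) = 1/189 each.
If it is in either of lockers 7 and 8 (prior 1/9 each): that locker was opened and seen not to hold the prize — ruled out; weight (1/9)·0 = 0 each.
The weights sum to 1/28.
So P(the prize voucher in locker 1 | the attendant opened locker 7 and locker 8) = (1/252) / (1/28) = 1/9.

1/9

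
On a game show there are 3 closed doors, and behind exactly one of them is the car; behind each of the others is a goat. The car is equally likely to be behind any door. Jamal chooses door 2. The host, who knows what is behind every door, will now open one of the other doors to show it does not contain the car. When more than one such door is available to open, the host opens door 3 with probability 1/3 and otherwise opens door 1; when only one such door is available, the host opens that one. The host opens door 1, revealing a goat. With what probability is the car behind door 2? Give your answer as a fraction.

Consider each possible location of the car in turn.
If it is behind door 1 (prior 1/3): the host opened door 1, so this case is ruled out; weight (1/3)·0 = 0.
If it is behind door 2 (prior 1/3): door 3 is available but not opened, probability 2/3; weight (1/3)·(2/3) = 2/9.
If it is behind door 3 (prior 1/3): only door 1 is available, probability 1; weight (1/3)·1 = 1/3.
The weights sum to 5/9.
So P(the car behind door 2 | the host opened door 1) = (2/9) / (5/9) = 2/5.

2/5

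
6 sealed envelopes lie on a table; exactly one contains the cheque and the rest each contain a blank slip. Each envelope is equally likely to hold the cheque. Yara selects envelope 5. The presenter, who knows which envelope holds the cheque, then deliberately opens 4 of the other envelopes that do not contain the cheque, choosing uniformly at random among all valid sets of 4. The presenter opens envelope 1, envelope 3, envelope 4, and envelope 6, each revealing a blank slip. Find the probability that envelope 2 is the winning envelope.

5/6

Consider each possible location of the cheque in turn.
If it is in any of envelopes 1, 3, 4, and 6 (prior 1/6 each): that envelope was opened and seen not to hold the prize — ruled out; weight (1/6)·0 = 0 each.
If it is in envelope 2 (prior 1/6): the presenter has no choice, probability 1; weight (1/6)·1 = 1/6.
If it is in envelope 5 (prior 1/6): the presenter has 5 equally likely choices, so probability 1/5; weight (1/6)·(1/5) = 1/30.
The weights sum to 1/5.
So P(the cheque in envelope 2 | the presenter opened envelope 1, envelope 3, envelope 4, and envelope 6) = (1/6) / (1/5) = 5/6.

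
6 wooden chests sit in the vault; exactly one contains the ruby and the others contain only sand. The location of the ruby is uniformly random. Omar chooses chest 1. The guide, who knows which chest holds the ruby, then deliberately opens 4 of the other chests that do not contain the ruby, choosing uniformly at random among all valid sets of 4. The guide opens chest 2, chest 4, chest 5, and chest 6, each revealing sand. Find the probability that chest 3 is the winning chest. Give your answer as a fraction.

Apply Bayes' rule, conditioning on where the ruby actually is.
If it is in chest 1 (prior 1/6): the guide has 5 equally likely choices, so probability 1/5; weight (1/6)·(1/5) = 1/30.
If it is in any of chests 2, 4, 5, and 6 (prior 1/6 each): that chest was opened and seen not to hold the prize — ruled out; weight (1/6)·0 = 0 each.
If it is in chest 3 (prior 1/6): the guide has no choice, probability 1; weight (1/6)·1 = 1/6.
The weights sum to 1/5.
So P(the ruby in chest 3 | the guide opened chest 2, chest 4, chest 5, and chest 6) = (1/6) / (1/5) = 5/6.

5/6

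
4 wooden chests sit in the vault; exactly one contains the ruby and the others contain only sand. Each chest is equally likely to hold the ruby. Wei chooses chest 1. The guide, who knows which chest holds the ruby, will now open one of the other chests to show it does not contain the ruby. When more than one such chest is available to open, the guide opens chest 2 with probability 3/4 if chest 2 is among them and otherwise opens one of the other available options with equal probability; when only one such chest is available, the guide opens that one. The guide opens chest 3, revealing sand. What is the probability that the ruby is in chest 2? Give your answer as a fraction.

4/7

Apply Bayes' rule, conditioning on where the ruby actually is.
If it is in chest 1 (prior 1/4): chest 2 is available but not opened; chest 3 gets probability (1 − 3/4)/2 = 1/8; weight (1/4)·(1/8) = 1/32.
If it is in chest 2 (prior 1/4): chest 2 holds the prize so is unavailable; the guide chooses uniformly among the 2 others, probability 1/2; weight (1/4)·(1/2) = 1/8.
If it is in chest 3 (prior 1/4): the guide opened chest 3, so this case is ruled out; weight (1/4)·0 = 0.
If it is in chest 4 (prior 1/4): chest 2 is available but not opened, probability 1/4; weight (1/4)·(1/4) = 1/16.
The weights sum to 7/32.
So P(the ruby in chest 2 | the guide opened chest 3) = (1/8) / (7/32) = 4/7.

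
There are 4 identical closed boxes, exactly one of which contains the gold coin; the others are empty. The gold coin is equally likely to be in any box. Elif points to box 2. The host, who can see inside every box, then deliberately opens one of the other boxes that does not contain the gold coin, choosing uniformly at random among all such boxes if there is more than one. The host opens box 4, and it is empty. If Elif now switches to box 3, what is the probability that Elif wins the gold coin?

3/8

Consider each possible location of the gold coin in turn.
If it is in either of boxes 1 and 3 (prior 1/4 each): the host has 2 equally likely choices, so probability 1/2; weight (1/4)·(1/2) = 1/8 each.
If it is in box 2 (prior 1/4): the host has 3 equally likely choices, so probability 1/3; weight (1/4)·(1/3) = 1/12.
If it is in box 4 (prior 1/4): the host opened box 4, so this case is ruled out; weight (1/4)·0 = 0.
The weights sum to 1/3.
So P(the gold coin in box 3 | the host opened box 4) = (1/8) / (1/3) = 3/8.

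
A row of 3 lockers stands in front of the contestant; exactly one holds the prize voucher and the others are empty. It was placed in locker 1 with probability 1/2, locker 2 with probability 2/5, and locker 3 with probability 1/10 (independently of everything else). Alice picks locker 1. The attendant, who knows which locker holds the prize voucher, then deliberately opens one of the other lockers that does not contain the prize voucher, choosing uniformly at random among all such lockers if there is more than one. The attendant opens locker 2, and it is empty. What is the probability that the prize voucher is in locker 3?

2/7

Consider each possible location of the prize voucher in turn.
If it is in locker 1 (prior 1/2): the attendant has 2 equally likely choices, so probability 1/2; weight (1/2)·(1/2) = 1/4.
If it is in locker 2 (prior 2/5): the attendant opened locker 2, so this case is ruled out; weight (2/5)·0 = 0.
If it is in locker 3 (prior 1/10): the attendant has no choice, probability 1; weight (1/10)·1 = 1/10.
The weights sum to 7/20.
So P(the prize voucher in locker 3 | the attendant opened locker 2) = (1/10) / (7/20) = 2/7.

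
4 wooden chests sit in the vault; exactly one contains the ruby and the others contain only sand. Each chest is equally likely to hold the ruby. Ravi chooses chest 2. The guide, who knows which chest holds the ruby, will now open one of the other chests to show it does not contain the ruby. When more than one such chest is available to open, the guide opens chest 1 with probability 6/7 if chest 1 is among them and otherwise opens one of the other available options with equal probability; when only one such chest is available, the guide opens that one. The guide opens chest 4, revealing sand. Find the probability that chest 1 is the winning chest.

Condition on the true location of the ruby.
If it is in chest 1 (prior 1/4): chest 1 holds the prize so is unavailable; the guide chooses uniformly among the 2 others, probability 1/2; weight (1/4)·(1/2) = 1/8.
If it is in chest 2 (prior 1/4): chest 1 is available but not opened; chest 4 gets probability (1 − 6/7)/2 = 1/14; weight (1/4)·(1/14) = 1/56.
If it is in chest 3 (prior 1/4): chest 1 is available but not opened, probability 1/7; weight (1/4)·(1/7) = 1/28.
If it is in chest 4 (prior 1/4): the guide opened chest 4, so this case is ruled out; weight (1/4)·0 = 0.
The weights sum to 5/28.
So P(the ruby in chest 1 | the guide opened chest 4) = (1/8) / (5/28) = 7/10.

7/10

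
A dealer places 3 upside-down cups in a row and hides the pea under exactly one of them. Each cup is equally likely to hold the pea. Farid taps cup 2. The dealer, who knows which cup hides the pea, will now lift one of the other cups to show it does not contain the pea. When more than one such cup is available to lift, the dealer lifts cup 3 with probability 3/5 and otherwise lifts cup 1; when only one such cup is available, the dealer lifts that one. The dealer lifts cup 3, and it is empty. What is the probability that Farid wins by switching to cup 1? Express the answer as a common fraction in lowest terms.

5/8

Condition on the true location of the pea.
If it is under cup 1 (prior 1/3): only cup 3 is available, probability 1; weight (1/3)·1 = 1/3.
If it is under cup 2 (prior 1/3): cup 3 is available, opened with probability 3/5; weight (1/3)·(3/5) = 1/5.
If it is under cup 3 (prior 1/3): the dealer opened cup 3, so this case is ruled out; weight (1/3)·0 = 0.
The weights sum to 8/15.
So P(the pea under cup 1 | the dealer opened cup 3) = (1/3) / (8/15) = 5/8.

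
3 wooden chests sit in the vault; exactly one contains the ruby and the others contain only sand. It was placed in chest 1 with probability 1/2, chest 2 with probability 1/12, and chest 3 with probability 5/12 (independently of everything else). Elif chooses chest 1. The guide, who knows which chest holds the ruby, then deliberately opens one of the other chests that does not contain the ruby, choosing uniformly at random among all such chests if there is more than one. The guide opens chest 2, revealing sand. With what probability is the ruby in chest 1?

3/8

Condition on the true location of the ruby.
If it is in chest 1 (prior 1/2): the guide has 2 equally likely choices, so probability 1/2; weight (1/2)·(1/2) = 1/4.
If it is in chest 2 (prior 1/12): the guide opened chest 2, so this case is ruled out; weight (1/12)·0 = 0.
If it is in chest 3 (prior 5/12): the guide has no choice, probability 1; weight (5/12)·1 = 5/12.
The weights sum to 2/3.
So P(the ruby in chest 1 | the guide opened chest 2) = (1/4) / (2/3) = 3/8.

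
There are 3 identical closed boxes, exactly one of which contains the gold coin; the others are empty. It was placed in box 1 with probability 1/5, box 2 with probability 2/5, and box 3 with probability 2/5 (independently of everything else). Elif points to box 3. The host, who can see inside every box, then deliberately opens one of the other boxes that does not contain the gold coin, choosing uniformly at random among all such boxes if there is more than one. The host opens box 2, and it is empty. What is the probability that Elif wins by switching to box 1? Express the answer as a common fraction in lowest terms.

1/2

Apply Bayes' rule, conditioning on where the gold coin actually is.
If it is in box 1 (prior 1/5): the host has no choice, probability 1; weight (1/5)·1 = 1/5.
If it is in box 2 (prior 2/5): the host opened box 2, so this case is ruled out; weight (2/5)·0 = 0.
If it is in box 3 (prior 2/5): the host has 2 equally likely choices, so probability 1/2; weight (2/5)·(1/2) = 1/5.
The weights sum to 2/5.
So P(the gold coin in box 1 | the host opened box 2) = (1/5) / (2/5) = 1/2.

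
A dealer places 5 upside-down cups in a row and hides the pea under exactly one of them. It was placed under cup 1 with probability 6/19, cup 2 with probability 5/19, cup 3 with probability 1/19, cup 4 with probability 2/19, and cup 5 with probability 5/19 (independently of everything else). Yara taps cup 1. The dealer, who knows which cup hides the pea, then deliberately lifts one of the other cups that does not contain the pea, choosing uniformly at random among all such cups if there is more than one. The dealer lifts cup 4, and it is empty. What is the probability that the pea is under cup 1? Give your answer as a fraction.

9/31

Condition on the true location of the pea.
If it is under cup 1 (prior 6/19): the dealer has 4 equally likely choices, so probability 1/4; weight (6/19)·(1/4) = 3/38.
If it is under either of cups 2 and 5 (prior 5/19 each): the dealer has 3 equally likely choices, so probability 1/3; weight (5/19)·(1/3) = 5/57 each.
If it is under cup 3 (prior 1/19): the dealer has 3 equally likely choices, so probability 1/3; weight (1/19)·(1/3) = 1/57.
If it is under cup 4 (prior 2/19): the dealer opened cup 4, so this case is ruled out; weight (2/19)·0 = 0.
The weights sum to 31/114.
So P(the pea under cup 1 | the dealer opened cup 4) = (3/38) / (31/114) = 9/31.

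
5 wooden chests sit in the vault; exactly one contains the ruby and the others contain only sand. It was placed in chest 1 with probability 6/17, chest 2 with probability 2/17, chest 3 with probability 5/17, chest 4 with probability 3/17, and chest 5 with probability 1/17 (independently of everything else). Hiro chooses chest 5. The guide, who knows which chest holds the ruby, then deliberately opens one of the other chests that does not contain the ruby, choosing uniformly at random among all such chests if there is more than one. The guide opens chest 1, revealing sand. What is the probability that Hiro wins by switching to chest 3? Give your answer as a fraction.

20/43

Condition on the true location of the ruby.
If it is in chest 1 (prior 6/17): the guide opened chest 1, so this case is ruled out; weight (6/17)·0 = 0.
If it is in chest 2 (prior 2/17): the guide has 3 equally likely choices, so probability 1/3; weight (2/17)·(1/3) = 2/51.
If it is in chest 3 (prior 5/17): the guide has 3 equally likely choices, so probability 1/3; weight (5/17)·(1/3) = 5/51.
If it is in chest 4 (prior 3/17): the guide has 3 equally likely choices, so probability 1/3; weight (3/17)·(1/3) = 1/17.
If it is in chest 5 (prior 1/17): the guide has 4 equally likely choices, so probability 1/4; weight (1/17)·(1/4) = 1/68.
The weights sum to 43/204.
So P(the ruby in chest 3 | the guide opened chest 1) = (5/51) / (43/204) = 20/43.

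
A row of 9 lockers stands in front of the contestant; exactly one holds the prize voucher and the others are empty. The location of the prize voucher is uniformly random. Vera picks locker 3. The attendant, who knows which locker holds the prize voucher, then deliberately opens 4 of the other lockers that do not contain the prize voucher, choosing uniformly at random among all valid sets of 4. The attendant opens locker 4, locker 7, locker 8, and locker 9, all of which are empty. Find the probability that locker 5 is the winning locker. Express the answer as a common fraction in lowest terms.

Consider each possible location of the prize voucher in turn.
If it is in any of lockers 1, 2, 5, and 6 (prior 1/9 each): the attendant has 35 equally likely choices, so probability 1/35; weight (1/9)·(1/35) = 1/315 each.
If it is in locker 3 (prior 1/9): the attendant has 70 equally likely choices, so probability 1/70; weight (1/9)·(1/70) = 1/630.
If it is in any of lockers 4, 7, 8, and 9 (prior 1/9 each): that locker was opened and seen not to hold the prize — ruled out; weight (1/9)·0 = 0 each.
The weights sum to 1/70.
So P(the prize voucher in locker 5 | the attendant opened locker 4, locker 7, locker 8, and locker 9) = (1/315) / (1/70) = 2/9.

2/9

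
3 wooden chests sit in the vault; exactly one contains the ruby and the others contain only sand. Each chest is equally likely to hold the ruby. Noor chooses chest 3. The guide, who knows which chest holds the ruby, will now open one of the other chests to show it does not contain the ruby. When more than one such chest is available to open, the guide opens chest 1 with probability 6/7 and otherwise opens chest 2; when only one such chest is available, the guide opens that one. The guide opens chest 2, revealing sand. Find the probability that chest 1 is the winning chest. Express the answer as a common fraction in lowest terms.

Apply Bayes' rule, conditioning on where the ruby actually is.
If it is in chest 1 (prior 1/3): only chest 2 is available, probability 1; weight (1/3)·1 = 1/3.
If it is in chest 2 (prior 1/3): the guide opened chest 2, so this case is ruled out; weight (1/3)·0 = 0.
If it is in chest 3 (prior 1/3): chest 1 is available but not opened, probability 1/7; weight (1/3)·(1/7) = 1/21.
The weights sum to 8/21.
So P(the ruby in chest 1 | the guide opened chest 2) = (1/3) / (8/21) = 7/8.

7/8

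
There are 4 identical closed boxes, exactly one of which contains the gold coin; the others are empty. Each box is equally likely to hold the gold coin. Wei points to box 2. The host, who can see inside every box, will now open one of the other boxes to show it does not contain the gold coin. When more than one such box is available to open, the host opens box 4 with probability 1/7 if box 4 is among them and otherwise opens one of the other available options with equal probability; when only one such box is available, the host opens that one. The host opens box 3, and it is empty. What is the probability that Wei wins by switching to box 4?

Apply Bayes' rule, conditioning on where the gold coin actually is.
If it is in box 1 (prior 1/4): box 4 is available but not opened, probability 6/7; weight (1/4)·(6/7) = 3/14.
If it is in box 2 (prior 1/4): box 4 is available but not opened; box 3 gets probability (1 − 1/7)/2 = 3/7; weight (1/4)·(3/7) = 3/28.
If it is in box 3 (prior 1/4): the host opened box 3, so this case is ruled out; weight (1/4)·0 = 0.
If it is in box 4 (prior 1/4): box 4 holds the prize so is unavailable; the host chooses uniformly among the 2 others, probability 1/2; weight (1/4)·(1/2) = 1/8.
The weights sum to 25/56.
So P(the gold coin in box 4 | the host opened box 3) = (1/8) / (25/56) = 7/25.

7/25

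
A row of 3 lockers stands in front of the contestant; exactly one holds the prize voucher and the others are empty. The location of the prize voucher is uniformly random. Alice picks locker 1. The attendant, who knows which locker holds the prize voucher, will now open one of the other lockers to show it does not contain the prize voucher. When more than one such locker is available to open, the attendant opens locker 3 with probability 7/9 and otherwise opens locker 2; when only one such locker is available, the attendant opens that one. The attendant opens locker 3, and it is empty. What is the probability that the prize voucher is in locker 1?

Consider each possible location of the prize voucher in turn.
If it is in locker 1 (prior 1/3): locker 3 is available, opened with probability 7/9; weight (1/3)·(7/9) = 7/27.
If it is in locker 2 (prior 1/3): only locker 3 is available, probability 1; weight (1/3)·1 = 1/3.
If it is in locker 3 (prior 1/3): the attendant opened locker 3, so this case is ruled out; weight (1/3)·0 = 0.
The weights sum to 16/27.
So P(the prize voucher in locker 1 | the attendant opened locker 3) = (7/27) / (16/27) = 7/16.

7/16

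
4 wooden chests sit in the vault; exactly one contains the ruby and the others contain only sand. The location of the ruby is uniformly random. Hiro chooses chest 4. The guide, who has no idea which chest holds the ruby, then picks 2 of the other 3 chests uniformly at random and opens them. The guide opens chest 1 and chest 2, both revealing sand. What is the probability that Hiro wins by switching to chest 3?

1/2

Consider each possible location of the ruby in turn.
If it is in either of chests 1 and 2 (prior 1/4 each): that chest was opened and seen not to hold the prize — ruled out; weight (1/4)·0 = 0 each.
If it is in either of chests 3 and 4 (prior 1/4 each): the guide picks exactly this set with probability 1/3 regardless, and none is the prize; weight (1/4)·(1/3) = 1/12 each.
The weights sum to 1/6.
So P(the ruby in chest 3 | the guide opened chest 1 and chest 2) = (1/12) / (1/6) = 1/2.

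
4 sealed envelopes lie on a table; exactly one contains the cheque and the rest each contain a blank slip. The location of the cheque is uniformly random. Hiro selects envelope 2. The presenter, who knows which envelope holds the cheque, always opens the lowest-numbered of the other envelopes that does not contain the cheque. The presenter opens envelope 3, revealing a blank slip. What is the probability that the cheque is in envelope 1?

1

Condition on the true location of the cheque.
If it is in envelope 1 (prior 1/4): envelope 3 is the lowest-numbered option available, probability 1; weight (1/4)·1 = 1/4.
If it is in either of envelopes 2 and 4 (prior 1/4 each): the presenter would have opened envelope 1 instead, probability 0; weight (1/4)·0 = 0 each.
If it is in envelope 3 (prior 1/4): the presenter opened envelope 3, so this case is ruled out; weight (1/4)·0 = 0.
The weights sum to 1/4.
So P(the cheque in envelope 1 | the presenter opened envelope 3) = (1/4) / (1/4) = 1.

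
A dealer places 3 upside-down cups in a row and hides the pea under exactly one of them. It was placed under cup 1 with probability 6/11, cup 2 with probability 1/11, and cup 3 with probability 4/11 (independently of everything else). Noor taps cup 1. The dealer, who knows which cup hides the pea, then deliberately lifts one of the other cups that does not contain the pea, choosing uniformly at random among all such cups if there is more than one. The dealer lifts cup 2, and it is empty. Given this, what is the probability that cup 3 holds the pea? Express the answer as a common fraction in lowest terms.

Condition on the true location of the pea.
If it is under cup 1 (prior 6/11): the dealer has 2 equally likely choices, so probability 1/2; weight (6/11)·(1/2) = 3/11.
If it is under cup 2 (prior 1/11): the dealer opened cup 2, so this case is ruled out; weight (1/11)·0 = 0.
If it is under cup 3 (prior 4/11): the dealer has no choice, probability 1; weight (4/11)·1 = 4/11.
The weights sum to 7/11.
So P(the pea under cup 3 | the dealer opened cup 2) = (4/11) / (7/11) = 4/7.

4/7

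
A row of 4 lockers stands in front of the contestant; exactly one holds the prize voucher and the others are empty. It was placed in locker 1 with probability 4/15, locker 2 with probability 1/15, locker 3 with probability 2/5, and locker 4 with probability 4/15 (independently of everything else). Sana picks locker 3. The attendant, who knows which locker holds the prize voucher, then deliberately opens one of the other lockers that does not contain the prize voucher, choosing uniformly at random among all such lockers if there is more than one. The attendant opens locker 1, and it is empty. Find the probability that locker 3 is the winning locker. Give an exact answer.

4/9

Apply Bayes' rule, conditioning on where the prize voucher actually is.
If it is in locker 1 (prior 4/15): the attendant opened locker 1, so this case is ruled out; weight (4/15)·0 = 0.
If it is in locker 2 (prior 1/15): the attendant has 2 equally likely choices, so probability 1/2; weight (1/15)·(1/2) = 1/30.
If it is in locker 3 (prior 2/5): the attendant has 3 equally likely choices, so probability 1/3; weight (2/5)·(1/3) = 2/15.
If it is in locker 4 (prior 4/15): the attendant has 2 equally likely choices, so probability 1/2; weight (4/15)·(1/2) = 2/15.
The weights sum to 3/10.
So P(the prize voucher in locker 3 | the attendant opened locker 1) = (2/15) / (3/10) = 4/9.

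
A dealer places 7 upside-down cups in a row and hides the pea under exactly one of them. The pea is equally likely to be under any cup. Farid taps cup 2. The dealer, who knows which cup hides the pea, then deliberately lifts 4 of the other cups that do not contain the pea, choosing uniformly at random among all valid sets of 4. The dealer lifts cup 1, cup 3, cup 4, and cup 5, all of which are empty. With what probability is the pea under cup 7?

Apply Bayes' rule, conditioning on where the pea actually is.
If it is under any of cups 1, 3, 4, and 5 (prior 1/7 each): that cup was opened and seen not to hold the prize — ruled out; weight (1/7)·0 = 0 each.
If it is under cup 2 (prior 1/7): the dealer has 15 equally likely choices, so probability 1/15; weight (1/7)·(1/15) = 1/105.
If it is under either of cups 6 and 7 (prior 1/7 each): the dealer has 5 equally likely choices, so probability 1/5; weight (1/7)·(1/5) = 1/35 each.
The weights sum to 1/15.
So P(the pea under cup 7 | the dealer opened cup 1, cup 3, cup 4, and cup 5) = (1/35) / (1/15) = 3/7.

3/7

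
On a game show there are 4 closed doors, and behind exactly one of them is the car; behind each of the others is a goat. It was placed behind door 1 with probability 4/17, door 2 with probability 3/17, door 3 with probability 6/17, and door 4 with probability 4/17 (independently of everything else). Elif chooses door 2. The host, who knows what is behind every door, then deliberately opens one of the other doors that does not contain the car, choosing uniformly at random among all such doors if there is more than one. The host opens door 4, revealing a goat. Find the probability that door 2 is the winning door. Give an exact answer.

1/6

Condition on the true location of the car.
If it is behind door 1 (prior 4/17): the host has 2 equally likely choices, so probability 1/2; weight (4/17)·(1/2) = 2/17.
If it is behind door 2 (prior 3/17): the host has 3 equally likely choices, so probability 1/3; weight (3/17)·(1/3) = 1/17.
If it is behind door 3 (prior 6/17): the host has 2 equally likely choices, so probability 1/2; weight (6/17)·(1/2) = 3/17.
If it is behind door 4 (prior 4/17): the host opened door 4, so this case is ruled out; weight (4/17)·0 = 0.
The weights sum to 6/17.
So P(the car behind door 2 | the host opened door 4) = (1/17) / (6/17) = 1/6.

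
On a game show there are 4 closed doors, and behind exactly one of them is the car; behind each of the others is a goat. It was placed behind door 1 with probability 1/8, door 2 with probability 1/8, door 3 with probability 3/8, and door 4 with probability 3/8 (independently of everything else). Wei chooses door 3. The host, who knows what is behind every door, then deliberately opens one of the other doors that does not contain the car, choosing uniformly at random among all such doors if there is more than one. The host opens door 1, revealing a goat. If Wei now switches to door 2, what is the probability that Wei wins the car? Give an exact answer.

Consider each possible location of the car in turn.
If it is behind door 1 (prior 1/8): the host opened door 1, so this case is ruled out; weight (1/8)·0 = 0.
If it is behind door 2 (prior 1/8): the host has 2 equally likely choices, so probability 1/2; weight (1/8)·(1/2) = 1/16.
If it is behind door 3 (prior 3/8): the host has 3 equally likely choices, so probability 1/3; weight (3/8)·(1/3) = 1/8.
If it is behind door 4 (prior 3/8): the host has 2 equally likely choices, so probability 1/2; weight (3/8)·(1/2) = 3/16.
The weights sum to 3/8.
So P(the car behind door 2 | the host opened door 1) = (1/16) / (3/8) = 1/6.

1/6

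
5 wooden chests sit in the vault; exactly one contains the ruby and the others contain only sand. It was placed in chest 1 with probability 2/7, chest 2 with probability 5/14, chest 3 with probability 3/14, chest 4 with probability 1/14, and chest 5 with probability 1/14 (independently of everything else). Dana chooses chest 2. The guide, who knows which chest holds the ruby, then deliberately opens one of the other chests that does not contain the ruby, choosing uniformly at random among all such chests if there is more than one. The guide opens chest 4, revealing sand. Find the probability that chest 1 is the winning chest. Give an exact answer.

Condition on the true location of the ruby.
If it is in chest 1 (prior 2/7): the guide has 3 equally likely choices, so probability 1/3; weight (2/7)·(1/3) = 2/21.
If it is in chest 2 (prior 5/14): the guide has 4 equally likely choices, so probability 1/4; weight (5/14)·(1/4) = 5/56.
If it is in chest 3 (prior 3/14): the guide has 3 equally likely choices, so probability 1/3; weight (3/14)·(1/3) = 1/14.
If it is in chest 4 (prior 1/14): the guide opened chest 4, so this case is ruled out; weight (1/14)·0 = 0.
If it is in chest 5 (prior 1/14): the guide has 3 equally likely choices, so probability 1/3; weight (1/14)·(1/3) = 1/42.
The weights sum to 47/168.
So P(the ruby in chest 1 | the guide opened chest 4) = (2/21) / (47/168) = 16/47.

16/47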